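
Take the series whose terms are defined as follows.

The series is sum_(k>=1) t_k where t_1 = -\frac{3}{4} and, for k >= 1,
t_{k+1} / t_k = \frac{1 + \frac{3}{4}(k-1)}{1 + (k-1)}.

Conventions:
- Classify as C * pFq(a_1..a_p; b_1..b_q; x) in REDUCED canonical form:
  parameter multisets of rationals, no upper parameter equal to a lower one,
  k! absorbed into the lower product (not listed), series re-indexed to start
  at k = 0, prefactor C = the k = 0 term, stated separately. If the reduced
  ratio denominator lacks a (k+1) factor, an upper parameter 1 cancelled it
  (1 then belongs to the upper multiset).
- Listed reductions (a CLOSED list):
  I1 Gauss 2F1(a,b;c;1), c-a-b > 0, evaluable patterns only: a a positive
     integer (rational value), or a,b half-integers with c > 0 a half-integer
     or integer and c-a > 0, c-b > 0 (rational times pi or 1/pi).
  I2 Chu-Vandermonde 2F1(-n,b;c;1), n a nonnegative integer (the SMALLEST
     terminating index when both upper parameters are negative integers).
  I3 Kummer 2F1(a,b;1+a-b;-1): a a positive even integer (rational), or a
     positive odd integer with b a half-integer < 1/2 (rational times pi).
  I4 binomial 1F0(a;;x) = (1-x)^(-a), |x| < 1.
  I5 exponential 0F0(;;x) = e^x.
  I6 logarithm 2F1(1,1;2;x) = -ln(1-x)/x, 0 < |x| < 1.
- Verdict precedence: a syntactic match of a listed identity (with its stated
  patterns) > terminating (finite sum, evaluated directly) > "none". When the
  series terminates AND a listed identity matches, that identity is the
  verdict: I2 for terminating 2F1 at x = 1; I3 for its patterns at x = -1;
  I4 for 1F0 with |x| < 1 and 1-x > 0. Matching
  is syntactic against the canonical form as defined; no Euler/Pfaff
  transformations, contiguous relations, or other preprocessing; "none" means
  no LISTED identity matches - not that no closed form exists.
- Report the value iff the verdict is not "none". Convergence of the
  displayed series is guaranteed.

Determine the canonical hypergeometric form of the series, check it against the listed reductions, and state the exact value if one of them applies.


Structural cue: t_0 being -\frac{3}{4}, the expanded ratio factors over Q; C = -3/4, x = 3/4, roots give parameters.
Step ratio: r(k) = \frac{3}{4} * (k+\frac{4}{3}) / [(k+1)] - rational in k, leading ratio \frac{3}{4}; with t_0 = -\frac{3}{4}, classification follows.

Classification (C = -\frac{3}{4}): 1F0 with upper {\frac{4}{3}}, lower {-}, argument x = \frac{3}{4}. Verdict at x = \frac{3}{4}: the I4 binomial reduction matches (the 1F0 binomial series: exponent -4/3, x = \frac{3}{4}). Sum: \left(-\frac{3}{4}\right) \cdot \left(\frac{1}{4}\right)^{-\frac{4}{3}}.


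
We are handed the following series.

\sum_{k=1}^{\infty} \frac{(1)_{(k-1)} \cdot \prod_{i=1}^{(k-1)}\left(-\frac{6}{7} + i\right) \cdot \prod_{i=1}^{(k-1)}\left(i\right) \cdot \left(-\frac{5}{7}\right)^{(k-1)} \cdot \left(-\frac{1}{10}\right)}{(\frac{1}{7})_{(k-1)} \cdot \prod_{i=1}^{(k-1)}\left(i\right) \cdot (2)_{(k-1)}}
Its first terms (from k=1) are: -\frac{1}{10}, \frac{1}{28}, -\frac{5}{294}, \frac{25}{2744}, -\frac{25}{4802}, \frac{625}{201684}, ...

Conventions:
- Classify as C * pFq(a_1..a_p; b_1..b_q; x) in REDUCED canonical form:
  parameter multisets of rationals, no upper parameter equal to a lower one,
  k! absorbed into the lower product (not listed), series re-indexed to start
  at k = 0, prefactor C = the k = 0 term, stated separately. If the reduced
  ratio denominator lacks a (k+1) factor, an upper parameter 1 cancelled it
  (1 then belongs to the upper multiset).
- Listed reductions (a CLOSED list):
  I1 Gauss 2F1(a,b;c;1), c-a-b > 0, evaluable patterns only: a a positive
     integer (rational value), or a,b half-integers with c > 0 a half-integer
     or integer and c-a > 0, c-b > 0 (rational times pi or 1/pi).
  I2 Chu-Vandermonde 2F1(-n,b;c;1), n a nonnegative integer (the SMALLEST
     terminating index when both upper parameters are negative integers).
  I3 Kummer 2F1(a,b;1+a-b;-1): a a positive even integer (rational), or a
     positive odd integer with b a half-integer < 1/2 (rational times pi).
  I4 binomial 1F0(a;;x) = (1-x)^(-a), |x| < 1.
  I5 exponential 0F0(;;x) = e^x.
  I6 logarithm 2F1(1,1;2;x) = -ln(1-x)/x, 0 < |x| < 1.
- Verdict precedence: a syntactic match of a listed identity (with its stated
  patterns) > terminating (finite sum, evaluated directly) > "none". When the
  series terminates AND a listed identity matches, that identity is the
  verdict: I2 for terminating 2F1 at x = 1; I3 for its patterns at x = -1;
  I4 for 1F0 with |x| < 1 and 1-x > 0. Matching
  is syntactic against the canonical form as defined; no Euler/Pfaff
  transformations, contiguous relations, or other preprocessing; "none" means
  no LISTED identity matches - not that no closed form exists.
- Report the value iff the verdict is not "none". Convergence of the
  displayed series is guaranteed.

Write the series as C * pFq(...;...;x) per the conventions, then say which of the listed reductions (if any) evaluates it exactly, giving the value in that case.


Classification (C = -\frac{1}{10}): 2F1 with upper {1, 1}, lower {2}, argument x = -\frac{5}{7}. Verdict at x = -\frac{5}{7}: the logarithmic series (I6) matches (the logarithm: parameters (1,1;2), x = -\frac{5}{7}). Sum: \left(-\frac{7}{50}\right) \cdot \ln\left(\frac{12}{7}\right).

Key observation: x = -\frac{5}{7} and the running product (C = -1/10, x = -5/7) telescopes to a rising factorial.
Consecutive-term ratio: r(k) = -\frac{5}{7} * (k+1) (k+1) / [(k+2) (k+1)] - rational in k, leading ratio -\frac{5}{7}; with t_0 = -\frac{1}{10}, classification follows.


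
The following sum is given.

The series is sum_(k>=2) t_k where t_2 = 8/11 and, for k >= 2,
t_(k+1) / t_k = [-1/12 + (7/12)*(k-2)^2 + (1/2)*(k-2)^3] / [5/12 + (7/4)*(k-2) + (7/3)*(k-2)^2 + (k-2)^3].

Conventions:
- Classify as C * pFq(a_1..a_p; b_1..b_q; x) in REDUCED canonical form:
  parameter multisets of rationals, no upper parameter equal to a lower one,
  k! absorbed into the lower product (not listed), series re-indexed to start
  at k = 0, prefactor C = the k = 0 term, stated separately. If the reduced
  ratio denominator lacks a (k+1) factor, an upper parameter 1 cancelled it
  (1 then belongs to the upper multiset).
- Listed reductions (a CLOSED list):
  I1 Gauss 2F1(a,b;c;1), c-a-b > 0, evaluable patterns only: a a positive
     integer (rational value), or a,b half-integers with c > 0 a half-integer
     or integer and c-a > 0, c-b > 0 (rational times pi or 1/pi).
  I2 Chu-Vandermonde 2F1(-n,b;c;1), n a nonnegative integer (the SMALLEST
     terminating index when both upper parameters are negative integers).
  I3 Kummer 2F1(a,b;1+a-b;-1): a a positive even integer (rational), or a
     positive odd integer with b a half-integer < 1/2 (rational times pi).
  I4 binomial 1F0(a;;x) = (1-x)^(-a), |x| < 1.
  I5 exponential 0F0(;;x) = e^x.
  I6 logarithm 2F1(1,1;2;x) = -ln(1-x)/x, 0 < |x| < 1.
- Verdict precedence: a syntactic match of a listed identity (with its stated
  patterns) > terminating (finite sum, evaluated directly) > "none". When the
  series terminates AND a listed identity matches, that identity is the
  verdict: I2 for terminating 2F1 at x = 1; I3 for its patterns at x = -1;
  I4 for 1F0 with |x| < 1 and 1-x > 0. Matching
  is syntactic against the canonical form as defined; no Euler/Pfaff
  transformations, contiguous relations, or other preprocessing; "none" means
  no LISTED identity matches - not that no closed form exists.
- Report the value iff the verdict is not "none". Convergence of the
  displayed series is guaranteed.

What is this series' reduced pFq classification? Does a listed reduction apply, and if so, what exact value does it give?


Reduced: x = 1/2, 2F1, upper = {-1/3, 1}, lower = {5/6}, C = 8/11. Verdict: none. A 2F1 with upper {-1/3, 1} fits none of I1-I6 at x = 1/2; the sum runs forever.

Key observation: x = (1/2) and the expanded ratio factors over Q; C = 8/11, roots give parameters.
Step ratio: r(k) = (1/2) * (k-1/3) (k+1) / [(k+5/6) (k+1)] - rational; roots negated = parameters, x = (1/2), C = 8/11.


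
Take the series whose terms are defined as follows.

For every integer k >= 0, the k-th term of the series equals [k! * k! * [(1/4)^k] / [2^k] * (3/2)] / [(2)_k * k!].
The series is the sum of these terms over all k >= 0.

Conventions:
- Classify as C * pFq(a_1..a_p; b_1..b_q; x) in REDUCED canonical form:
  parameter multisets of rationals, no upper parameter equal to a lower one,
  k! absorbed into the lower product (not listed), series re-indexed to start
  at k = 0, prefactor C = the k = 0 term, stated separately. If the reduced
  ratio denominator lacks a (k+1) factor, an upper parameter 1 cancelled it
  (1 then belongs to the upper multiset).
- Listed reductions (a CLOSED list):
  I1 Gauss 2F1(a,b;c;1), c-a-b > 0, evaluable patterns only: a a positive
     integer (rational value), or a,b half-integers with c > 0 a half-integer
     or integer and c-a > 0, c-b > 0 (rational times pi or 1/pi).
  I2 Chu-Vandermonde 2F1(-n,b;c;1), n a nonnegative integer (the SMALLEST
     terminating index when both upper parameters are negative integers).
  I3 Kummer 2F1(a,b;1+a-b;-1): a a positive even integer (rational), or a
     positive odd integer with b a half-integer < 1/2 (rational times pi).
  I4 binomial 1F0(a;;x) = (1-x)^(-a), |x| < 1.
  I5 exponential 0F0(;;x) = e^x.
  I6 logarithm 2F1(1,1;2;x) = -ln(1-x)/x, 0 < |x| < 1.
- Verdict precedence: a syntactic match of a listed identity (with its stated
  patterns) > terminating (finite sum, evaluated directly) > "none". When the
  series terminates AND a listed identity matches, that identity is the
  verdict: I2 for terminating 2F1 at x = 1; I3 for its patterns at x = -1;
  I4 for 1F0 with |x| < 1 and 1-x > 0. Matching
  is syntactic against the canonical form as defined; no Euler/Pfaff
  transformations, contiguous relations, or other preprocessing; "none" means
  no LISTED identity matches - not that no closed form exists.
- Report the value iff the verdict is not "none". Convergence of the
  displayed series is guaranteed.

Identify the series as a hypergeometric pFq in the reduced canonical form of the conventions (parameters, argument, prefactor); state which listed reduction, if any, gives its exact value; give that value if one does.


At argument 1/8: a 2F1 with upper {1, 1}, lower {2}, scaled by C = 3/2. Verdict: the I6 logarithm reduction matches (the logarithm: parameters (1,1;2), x = 1/8). Sum: (-12) * ln(7/8).

Structural cue: with t_0 = 3/2, the factorial ratio (C = 3/2) (k+a-1)!/(a-1)! is a rising factorial (a)_k.
Adjacent-term ratio: r(k) = (1/8) * (k+1) (k+1) / [(k+2) (k+1)] ; factor over Q: parameters, x = (1/8), and C = 3/2.


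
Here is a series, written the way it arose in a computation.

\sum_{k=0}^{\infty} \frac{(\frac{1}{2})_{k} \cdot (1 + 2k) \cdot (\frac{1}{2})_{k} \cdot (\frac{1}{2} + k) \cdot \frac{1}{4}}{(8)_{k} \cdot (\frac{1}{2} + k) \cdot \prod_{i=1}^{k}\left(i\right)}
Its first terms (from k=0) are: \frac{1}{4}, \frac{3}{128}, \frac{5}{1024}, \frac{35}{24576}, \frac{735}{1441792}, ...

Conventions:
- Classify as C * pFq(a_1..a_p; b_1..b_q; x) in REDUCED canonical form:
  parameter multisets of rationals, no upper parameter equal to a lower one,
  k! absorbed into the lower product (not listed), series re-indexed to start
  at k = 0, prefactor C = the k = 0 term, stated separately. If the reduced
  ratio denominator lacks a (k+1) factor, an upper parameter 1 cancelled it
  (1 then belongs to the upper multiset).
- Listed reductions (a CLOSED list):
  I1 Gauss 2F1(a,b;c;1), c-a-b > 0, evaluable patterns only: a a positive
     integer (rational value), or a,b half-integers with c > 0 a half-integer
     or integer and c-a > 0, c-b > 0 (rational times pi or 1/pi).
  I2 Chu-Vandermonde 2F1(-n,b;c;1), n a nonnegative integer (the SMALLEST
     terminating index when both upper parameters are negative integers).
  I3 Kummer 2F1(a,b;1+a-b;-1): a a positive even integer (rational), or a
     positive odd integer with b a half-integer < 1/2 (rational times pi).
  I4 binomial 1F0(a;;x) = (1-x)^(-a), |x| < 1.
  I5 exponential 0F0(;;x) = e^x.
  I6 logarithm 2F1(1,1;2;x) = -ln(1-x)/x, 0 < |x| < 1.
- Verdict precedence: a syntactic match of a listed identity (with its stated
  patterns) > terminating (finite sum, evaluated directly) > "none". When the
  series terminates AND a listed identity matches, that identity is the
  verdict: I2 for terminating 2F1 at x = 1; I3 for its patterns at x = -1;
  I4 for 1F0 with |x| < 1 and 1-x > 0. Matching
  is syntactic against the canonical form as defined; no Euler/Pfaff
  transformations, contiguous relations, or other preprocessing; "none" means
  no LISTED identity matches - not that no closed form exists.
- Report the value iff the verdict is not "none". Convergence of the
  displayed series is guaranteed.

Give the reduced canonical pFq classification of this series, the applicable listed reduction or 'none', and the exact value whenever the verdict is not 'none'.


Classification (C = \frac{1}{4}): 2F1 with upper {\frac{1}{2}, \frac{3}{2}}, lower {8}, argument x = 1. Verdict (x = 1): the half-integer Gauss pattern (I1) applies (x = 1; upper {\frac{1}{2}, \frac{3}{2}} half-integers, c = 8 in the evaluable pattern). Sum: \frac{262144}{297297} / \pi.

Key observation: from the first term \frac{1}{4}: k + 1/2 divides numerator and denominator alike; C = 1/4, x = 1 after cancelling.
Consecutive-term ratio: r(k) = 1 * (k+\frac{1}{2}) (k+\frac{3}{2}) / [(k+8) (k+1)] - rational in k. x = 1; t_0 = \frac{1}{4}; negate the roots.


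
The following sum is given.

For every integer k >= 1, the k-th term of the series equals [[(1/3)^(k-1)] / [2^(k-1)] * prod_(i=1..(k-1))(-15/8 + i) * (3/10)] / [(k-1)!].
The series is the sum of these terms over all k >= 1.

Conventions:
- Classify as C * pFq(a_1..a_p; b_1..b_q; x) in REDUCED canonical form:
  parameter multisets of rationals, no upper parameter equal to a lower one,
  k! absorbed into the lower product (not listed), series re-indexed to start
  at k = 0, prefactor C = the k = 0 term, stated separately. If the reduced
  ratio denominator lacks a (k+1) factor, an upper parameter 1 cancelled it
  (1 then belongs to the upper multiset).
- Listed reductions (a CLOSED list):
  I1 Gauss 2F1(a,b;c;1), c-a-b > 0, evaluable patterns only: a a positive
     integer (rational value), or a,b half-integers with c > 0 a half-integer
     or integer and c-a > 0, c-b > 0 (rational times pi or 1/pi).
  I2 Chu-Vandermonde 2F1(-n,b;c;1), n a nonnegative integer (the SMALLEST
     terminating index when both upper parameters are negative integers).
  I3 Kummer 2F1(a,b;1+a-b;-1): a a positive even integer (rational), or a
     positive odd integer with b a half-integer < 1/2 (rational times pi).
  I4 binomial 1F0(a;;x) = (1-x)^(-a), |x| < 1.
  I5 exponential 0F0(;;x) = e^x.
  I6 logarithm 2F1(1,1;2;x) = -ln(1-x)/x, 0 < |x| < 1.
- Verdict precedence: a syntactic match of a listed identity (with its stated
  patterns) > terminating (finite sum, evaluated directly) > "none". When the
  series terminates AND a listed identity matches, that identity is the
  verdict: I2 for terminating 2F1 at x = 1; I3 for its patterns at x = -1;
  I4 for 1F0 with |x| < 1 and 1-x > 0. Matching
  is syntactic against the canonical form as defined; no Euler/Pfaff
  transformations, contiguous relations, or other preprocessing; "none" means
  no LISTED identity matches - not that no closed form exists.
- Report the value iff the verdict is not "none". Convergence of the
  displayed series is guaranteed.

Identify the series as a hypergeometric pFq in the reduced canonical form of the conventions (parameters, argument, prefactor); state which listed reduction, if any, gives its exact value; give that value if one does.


x = 1/6 here; the reduced form reads 1F0, upper {-7/8}, lower {-}, C = 3/10. Verdict: this is the I4 binomial reduction (the 1F0 binomial series: exponent 7/8, x = 1/6). Hence: (3/10) * (5/6)^(7/8).

Structural cue: from the first term 3/10: the two k-th powers (C = 3/10, x = 1/6) combine into one argument.
Term ratio: r(k) = (1/6) * (k-7/8) / [(k+1)] - rational; roots negated = parameters, x = (1/6), C = 3/10.


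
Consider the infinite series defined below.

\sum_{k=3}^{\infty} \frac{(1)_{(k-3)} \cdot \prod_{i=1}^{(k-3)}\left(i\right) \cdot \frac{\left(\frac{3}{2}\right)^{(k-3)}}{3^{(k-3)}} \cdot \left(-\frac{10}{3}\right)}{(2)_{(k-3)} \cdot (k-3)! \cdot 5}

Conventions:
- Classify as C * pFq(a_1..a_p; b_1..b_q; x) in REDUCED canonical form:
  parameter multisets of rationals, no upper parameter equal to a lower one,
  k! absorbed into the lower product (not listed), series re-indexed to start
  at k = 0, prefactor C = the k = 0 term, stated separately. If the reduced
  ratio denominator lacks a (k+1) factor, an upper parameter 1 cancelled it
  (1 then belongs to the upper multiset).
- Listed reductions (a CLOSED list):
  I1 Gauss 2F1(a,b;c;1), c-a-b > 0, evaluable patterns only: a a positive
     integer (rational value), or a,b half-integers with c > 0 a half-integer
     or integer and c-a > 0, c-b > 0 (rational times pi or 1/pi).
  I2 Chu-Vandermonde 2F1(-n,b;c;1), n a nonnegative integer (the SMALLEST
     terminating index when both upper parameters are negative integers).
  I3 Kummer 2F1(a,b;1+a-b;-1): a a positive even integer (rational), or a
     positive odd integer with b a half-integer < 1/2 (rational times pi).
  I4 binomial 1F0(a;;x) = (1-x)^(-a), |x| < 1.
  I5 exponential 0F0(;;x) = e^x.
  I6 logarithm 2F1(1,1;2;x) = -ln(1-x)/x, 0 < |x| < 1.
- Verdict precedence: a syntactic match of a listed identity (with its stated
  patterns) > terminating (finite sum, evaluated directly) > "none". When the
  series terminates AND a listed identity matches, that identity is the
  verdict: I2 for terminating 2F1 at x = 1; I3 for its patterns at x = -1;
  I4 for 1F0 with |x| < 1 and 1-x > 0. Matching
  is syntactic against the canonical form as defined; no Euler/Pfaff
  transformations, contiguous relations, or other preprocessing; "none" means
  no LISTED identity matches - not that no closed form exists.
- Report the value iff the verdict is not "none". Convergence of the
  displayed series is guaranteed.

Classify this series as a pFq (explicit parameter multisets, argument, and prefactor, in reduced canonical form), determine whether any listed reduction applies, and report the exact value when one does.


The tell: x = \frac{1}{2} and the two k-th powers (C = -2/3) combine into one argument.
Step ratio: r(k) = \frac{1}{2} * (k+1) (k+1) / [(k+2) (k+1)] - rational in k, leading ratio \frac{1}{2}; with t_0 = -\frac{2}{3}, classification follows.

Classification (C = -\frac{2}{3}): 2F1 with upper {1, 1}, lower {2}, argument x = \frac{1}{2}. Verdict: the logarithmic series (I6) matches (the logarithm: parameters (1,1;2), x = \frac{1}{2}). Sum: \frac{4}{3} \cdot \ln\left(\frac{1}{2}\right).


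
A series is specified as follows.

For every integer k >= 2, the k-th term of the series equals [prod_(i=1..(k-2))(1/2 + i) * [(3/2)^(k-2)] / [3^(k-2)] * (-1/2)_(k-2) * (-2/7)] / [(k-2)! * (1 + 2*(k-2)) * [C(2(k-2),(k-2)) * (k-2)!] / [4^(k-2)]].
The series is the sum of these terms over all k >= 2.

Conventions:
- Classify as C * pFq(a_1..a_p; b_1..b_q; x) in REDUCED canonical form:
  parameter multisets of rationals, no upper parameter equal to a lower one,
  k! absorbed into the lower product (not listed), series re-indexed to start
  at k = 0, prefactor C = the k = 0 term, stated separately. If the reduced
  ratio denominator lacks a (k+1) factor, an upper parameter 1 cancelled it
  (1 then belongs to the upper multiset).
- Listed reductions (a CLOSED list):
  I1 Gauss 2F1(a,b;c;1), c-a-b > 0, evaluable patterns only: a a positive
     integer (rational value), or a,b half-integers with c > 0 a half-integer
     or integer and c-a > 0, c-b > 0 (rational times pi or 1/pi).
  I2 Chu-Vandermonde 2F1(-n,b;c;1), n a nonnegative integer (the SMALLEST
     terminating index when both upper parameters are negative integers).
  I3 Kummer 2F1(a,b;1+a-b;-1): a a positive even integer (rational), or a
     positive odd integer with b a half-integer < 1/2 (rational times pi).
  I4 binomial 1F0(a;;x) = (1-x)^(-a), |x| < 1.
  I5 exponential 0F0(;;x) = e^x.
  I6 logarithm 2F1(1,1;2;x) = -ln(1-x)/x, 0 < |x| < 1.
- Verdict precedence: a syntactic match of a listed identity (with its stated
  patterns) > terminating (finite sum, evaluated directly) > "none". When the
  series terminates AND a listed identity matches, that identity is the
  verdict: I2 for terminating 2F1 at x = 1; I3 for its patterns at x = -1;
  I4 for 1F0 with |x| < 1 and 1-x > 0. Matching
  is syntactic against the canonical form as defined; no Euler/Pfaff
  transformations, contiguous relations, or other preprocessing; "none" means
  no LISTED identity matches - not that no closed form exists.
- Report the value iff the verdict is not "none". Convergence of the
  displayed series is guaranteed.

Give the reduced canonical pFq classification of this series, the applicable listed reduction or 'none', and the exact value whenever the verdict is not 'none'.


Classification (C = -2/7): 1F0 with upper {-1/2}, lower {-}, argument x = 1/2. Verdict: the binomial series (I4) fires (the 1F0 binomial series: exponent 1/2, x = 1/2). Its exact value is (-2/7) * (1/2)^(1/2).

First insight: t_0 being -2/7, the running product (prefactor -2/7) telescopes to a rising factorial.
Term ratio: r(k) = (1/2) * (k-1/2) / [(k+1)] - poly over poly, x = (1/2) from leading terms; C = -2/7 at k = 0.


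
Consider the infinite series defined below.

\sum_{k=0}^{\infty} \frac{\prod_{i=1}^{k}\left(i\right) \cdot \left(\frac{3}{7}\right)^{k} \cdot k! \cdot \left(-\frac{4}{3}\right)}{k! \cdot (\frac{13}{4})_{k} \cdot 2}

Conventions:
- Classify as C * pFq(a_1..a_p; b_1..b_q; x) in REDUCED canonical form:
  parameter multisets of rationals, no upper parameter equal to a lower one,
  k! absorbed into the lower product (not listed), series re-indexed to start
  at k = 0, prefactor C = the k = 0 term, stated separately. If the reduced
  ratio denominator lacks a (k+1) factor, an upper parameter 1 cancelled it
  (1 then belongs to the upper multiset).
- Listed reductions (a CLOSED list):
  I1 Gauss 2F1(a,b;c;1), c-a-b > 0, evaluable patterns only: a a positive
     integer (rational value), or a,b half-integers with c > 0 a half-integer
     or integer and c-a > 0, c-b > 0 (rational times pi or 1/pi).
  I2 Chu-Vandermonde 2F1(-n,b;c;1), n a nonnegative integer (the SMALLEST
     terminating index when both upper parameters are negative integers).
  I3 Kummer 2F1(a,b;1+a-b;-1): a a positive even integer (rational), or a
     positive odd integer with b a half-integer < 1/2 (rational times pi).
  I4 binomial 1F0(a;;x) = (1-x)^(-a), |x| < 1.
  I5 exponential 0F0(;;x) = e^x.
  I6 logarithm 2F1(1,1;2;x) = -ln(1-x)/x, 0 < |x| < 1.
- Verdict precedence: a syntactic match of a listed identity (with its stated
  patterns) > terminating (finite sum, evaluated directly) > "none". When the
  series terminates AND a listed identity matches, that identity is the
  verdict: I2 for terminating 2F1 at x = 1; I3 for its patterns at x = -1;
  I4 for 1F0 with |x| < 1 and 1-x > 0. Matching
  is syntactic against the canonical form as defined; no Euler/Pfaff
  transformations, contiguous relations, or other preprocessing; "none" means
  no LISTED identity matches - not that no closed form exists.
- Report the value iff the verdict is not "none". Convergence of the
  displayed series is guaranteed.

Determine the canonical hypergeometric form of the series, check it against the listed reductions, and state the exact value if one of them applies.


Classification (C = -\frac{2}{3}): 2F1 with upper {1, 1}, lower {\frac{13}{4}}, argument x = \frac{3}{7}. Verdict: none. Every listed pattern misses the 2F1 form at \frac{3}{7}, upper {1, 1}.

Structural cue: t_0 = -\frac{2}{3} here, and the constant factors (C = -2/3) combine into one prefactor.
Step ratio: r(k) = \frac{3}{7} * (k+1) (k+1) / [(k+\frac{13}{4}) (k+1)] - rational; roots negated = parameters, x = \frac{3}{7}, C = -\frac{2}{3}.


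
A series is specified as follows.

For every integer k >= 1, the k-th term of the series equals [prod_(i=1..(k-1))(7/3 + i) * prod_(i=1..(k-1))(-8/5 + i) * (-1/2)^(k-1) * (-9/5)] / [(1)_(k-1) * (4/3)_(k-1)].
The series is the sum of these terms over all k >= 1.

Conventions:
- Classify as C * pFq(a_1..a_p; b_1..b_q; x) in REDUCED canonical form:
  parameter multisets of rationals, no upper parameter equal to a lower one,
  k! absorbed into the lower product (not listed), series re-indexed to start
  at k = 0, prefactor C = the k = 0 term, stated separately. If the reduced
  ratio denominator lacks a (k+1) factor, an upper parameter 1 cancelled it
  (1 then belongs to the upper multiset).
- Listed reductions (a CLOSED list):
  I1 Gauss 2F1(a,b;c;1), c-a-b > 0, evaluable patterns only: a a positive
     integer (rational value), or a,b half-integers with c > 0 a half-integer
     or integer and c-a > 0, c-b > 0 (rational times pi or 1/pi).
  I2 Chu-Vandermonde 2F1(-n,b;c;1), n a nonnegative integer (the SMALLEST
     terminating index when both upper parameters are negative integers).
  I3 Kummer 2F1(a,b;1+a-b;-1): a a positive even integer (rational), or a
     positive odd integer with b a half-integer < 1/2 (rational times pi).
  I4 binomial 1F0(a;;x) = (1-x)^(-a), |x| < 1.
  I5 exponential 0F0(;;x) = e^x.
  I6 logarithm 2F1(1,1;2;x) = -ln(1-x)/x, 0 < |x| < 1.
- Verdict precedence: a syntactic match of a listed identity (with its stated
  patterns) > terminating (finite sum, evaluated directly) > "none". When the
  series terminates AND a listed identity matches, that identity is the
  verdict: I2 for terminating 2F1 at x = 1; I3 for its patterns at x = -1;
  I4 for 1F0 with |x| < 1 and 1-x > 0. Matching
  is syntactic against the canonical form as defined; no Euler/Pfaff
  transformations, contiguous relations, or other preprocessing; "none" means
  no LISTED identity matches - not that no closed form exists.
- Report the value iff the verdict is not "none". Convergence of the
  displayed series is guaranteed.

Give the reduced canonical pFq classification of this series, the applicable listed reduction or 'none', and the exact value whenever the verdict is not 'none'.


The series (x = -1/2) is 2F1: upper {-3/5, 10/3}, lower {4/3}, prefactor -9/5. Verdict: none - this 2F1 at x = -1/2 matches no listed pattern, and upper {-3/5, 10/3} holds no stopper.

Key step: with t_0 = -9/5, the running product (prefactor -9/5) telescopes to a rising factorial.
Consecutive-term ratio: r(k) = (-1/2) * (k-3/5) (k+10/3) / [(k+4/3) (k+1)] - rational in k. x = (-1/2); t_0 = -9/5; negate the roots.


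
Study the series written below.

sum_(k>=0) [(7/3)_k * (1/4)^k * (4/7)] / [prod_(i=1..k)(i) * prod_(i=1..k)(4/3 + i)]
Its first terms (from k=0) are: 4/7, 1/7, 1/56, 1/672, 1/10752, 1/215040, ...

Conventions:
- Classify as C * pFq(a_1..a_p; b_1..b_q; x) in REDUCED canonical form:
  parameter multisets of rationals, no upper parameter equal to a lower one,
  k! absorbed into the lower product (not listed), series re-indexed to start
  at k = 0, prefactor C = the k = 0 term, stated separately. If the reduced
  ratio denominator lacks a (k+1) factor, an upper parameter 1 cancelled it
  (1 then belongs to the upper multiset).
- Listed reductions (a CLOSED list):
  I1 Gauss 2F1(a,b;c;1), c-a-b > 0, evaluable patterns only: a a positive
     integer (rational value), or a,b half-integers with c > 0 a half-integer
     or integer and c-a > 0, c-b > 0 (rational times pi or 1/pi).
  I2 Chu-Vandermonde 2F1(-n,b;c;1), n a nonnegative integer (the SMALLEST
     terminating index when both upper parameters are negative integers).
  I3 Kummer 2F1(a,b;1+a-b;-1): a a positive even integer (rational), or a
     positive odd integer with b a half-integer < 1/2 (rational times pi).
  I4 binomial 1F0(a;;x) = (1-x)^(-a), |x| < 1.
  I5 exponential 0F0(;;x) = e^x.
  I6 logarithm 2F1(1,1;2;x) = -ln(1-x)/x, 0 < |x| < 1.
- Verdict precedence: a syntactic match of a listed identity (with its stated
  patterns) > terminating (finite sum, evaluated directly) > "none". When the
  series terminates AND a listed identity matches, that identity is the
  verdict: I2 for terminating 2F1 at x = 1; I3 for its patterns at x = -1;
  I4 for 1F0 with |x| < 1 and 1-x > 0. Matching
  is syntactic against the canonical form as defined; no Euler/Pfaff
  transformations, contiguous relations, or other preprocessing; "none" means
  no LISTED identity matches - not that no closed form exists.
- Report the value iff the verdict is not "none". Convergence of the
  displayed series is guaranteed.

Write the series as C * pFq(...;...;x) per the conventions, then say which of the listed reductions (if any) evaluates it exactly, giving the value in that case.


x = 1/4 here; the reduced form reads 0F0, upper {-}, lower {-}, C = 4/7. Verdict at x = 1/4: exponential (I5) matches (the 0F0 exponential series at x = 1/4). Exact value: (4/7) * e^(1/4).

First insight: x = (1/4) and the lower running product (prefactor 4/7) is a rising factorial.
Ratio: r(k) = (1/4) * 1 / [(k+1)] - rational in k. x = (1/4); t_0 = 4/7; negate the roots.


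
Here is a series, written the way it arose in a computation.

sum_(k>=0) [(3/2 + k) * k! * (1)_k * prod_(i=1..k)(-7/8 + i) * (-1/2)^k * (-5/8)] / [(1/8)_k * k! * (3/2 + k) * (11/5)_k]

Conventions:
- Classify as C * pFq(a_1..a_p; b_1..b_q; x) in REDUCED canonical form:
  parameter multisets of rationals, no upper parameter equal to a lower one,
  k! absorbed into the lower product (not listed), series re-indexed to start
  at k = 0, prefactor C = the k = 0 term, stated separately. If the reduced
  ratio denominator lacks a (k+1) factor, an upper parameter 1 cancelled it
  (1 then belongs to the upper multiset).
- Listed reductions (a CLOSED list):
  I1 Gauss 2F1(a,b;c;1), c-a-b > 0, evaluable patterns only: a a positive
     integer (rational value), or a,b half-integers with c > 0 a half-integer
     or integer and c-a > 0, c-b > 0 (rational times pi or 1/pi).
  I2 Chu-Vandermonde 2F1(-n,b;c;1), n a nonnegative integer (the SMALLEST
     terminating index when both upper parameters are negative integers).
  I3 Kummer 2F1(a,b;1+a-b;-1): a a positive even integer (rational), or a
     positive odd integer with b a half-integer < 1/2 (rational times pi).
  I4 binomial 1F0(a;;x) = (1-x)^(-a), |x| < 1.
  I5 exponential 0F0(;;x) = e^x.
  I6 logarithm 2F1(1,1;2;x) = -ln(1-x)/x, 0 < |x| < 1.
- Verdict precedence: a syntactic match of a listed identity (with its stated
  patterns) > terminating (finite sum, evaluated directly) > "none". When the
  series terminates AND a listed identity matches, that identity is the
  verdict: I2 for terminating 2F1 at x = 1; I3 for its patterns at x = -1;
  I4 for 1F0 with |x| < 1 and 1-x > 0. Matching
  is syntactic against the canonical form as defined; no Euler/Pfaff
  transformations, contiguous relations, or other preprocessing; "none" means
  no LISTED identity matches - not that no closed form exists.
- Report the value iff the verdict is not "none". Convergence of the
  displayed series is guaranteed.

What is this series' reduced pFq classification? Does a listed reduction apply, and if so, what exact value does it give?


Reduced: x = -1/2, 2F1, upper = {1, 1}, lower = {11/5}, C = -5/8. Verdict: none (x = -1/2): each listed identity misses the multisets {1, 1} ; {11/5}.

The tell: x = (-1/2) and the factorial ratio (C = -5/8, x = -1/2) (k+a-1)!/(a-1)! is a rising factorial (a)_k.
Consecutive-term ratio: r(k) = (-1/2) * (k+1) (k+1) / [(k+11/5) (k+1)] - rational in k, leading ratio (-1/2); with t_0 = -5/8, classification follows.


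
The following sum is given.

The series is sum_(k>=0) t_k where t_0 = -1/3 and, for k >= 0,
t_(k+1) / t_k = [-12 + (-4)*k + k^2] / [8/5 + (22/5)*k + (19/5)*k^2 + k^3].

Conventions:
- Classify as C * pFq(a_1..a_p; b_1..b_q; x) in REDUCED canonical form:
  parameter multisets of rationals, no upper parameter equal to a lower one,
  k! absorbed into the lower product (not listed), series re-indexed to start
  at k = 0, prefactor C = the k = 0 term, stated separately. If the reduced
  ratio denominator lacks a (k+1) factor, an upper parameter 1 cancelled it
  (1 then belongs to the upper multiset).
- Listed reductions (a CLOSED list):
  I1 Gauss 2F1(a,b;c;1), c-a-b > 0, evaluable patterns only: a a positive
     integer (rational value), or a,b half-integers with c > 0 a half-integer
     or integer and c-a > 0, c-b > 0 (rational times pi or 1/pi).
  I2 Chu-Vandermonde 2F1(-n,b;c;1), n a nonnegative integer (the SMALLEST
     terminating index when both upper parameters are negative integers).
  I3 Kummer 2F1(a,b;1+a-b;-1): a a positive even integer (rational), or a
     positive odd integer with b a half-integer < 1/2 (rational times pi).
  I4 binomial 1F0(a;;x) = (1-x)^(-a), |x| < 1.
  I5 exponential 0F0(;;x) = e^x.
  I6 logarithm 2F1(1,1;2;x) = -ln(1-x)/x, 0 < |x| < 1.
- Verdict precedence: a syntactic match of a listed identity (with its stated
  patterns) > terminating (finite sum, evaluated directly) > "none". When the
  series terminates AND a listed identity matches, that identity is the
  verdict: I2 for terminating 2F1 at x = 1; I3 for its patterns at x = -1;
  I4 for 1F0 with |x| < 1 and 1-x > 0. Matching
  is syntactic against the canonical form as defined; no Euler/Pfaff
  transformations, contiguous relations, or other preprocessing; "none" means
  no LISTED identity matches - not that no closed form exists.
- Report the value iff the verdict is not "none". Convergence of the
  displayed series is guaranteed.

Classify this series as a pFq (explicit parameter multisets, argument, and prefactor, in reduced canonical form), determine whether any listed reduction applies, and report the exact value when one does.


With C = -1/3: the canonical form is 1F1(-6; 4/5; 1). Verdict: terminating - the sum ends at index 6 because -6 is a negative integer; exact evaluation follows. Exact value: 50471/1052352.

The tell: with t_0 = -1/3, the parameter 2 appears in both the upper and lower lists and cancels.
Step ratio: r(k) = 1 * (k-6) / [(k+4/5) (k+1)] - rational; roots negated = parameters, x = 1, C = -1/3.


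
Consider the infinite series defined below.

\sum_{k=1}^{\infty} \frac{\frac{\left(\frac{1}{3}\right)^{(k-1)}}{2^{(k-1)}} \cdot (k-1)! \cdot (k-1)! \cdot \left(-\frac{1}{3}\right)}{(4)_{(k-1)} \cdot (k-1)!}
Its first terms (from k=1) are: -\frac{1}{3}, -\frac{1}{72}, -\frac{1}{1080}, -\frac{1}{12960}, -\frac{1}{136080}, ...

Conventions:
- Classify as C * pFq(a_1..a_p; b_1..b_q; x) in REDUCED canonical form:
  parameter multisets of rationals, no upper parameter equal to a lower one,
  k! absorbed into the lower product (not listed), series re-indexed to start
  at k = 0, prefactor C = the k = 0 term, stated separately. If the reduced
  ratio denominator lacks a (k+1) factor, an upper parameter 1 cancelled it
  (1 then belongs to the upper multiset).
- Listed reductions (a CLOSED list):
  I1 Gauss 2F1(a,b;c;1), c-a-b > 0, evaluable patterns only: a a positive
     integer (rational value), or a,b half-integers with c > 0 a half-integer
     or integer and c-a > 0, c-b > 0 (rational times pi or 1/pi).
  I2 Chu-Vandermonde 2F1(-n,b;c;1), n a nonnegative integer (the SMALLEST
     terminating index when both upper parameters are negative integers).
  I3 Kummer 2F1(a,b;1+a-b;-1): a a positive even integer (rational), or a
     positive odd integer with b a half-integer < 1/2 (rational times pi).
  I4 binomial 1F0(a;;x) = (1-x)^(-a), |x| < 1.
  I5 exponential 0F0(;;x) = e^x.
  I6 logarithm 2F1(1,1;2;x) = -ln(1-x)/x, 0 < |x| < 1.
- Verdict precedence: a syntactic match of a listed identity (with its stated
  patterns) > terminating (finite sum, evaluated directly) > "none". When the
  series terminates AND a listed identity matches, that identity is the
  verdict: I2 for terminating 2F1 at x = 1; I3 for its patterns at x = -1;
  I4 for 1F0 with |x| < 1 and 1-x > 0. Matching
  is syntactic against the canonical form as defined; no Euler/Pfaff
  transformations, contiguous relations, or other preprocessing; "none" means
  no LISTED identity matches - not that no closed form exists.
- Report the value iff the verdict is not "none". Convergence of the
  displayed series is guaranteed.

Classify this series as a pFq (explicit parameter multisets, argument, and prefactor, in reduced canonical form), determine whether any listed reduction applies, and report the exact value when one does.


At argument \frac{1}{6}: a 2F1 with upper {1, 1}, lower {4}, scaled by C = -\frac{1}{3}. Verdict: none (x = \frac{1}{6}): each listed identity misses the multisets {1, 1} ; {4}.

First insight: t_0 being -\frac{1}{3}, the factorial ratio (C = -1/3, x = 1/6) (k+a-1)!/(a-1)! is a rising factorial (a)_k.
Step ratio: r(k) = \frac{1}{6} * (k+1) (k+1) / [(k+4) (k+1)] - rational in k, leading ratio \frac{1}{6}; with t_0 = -\frac{1}{3}, classification follows.


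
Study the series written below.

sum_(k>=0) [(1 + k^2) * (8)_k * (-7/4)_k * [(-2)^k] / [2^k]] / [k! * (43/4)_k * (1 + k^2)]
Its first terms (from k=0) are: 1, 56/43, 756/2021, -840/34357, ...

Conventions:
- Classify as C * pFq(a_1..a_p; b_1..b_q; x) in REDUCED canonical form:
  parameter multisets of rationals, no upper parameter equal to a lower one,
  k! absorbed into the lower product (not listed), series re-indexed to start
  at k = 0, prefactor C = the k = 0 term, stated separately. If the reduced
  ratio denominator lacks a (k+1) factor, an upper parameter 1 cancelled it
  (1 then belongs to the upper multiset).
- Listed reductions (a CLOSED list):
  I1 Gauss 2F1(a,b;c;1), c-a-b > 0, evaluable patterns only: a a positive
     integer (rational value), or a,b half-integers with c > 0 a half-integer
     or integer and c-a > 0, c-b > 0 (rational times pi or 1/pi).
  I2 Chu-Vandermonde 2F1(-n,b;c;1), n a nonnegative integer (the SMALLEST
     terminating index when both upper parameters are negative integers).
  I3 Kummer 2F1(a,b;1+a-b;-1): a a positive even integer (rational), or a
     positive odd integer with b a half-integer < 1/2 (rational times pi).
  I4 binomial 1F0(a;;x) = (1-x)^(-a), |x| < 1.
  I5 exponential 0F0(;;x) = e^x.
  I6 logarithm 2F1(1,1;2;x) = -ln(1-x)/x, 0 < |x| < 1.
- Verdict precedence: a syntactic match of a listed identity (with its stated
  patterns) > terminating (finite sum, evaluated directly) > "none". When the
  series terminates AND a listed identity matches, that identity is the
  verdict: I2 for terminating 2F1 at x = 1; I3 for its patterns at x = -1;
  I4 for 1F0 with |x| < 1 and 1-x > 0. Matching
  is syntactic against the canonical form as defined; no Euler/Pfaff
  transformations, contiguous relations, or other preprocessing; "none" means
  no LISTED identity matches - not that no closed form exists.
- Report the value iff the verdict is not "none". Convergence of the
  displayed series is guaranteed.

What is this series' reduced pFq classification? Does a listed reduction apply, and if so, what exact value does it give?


The series (x = -1) is 2F1: upper {-7/4, 8}, lower {43/4}, prefactor 1. Verdict: Kummer's theorem (I3) applies (x = -1; c = 43/4 equals 1+a-b for upper {-7/4, 8}: listed pattern). Sum: 10881/4096.

First insight: t_0 being 1, the factor k^2 + 1 cancels (top and bottom), leaving C = 1.
Step ratio: r(k) = (-1) * (k-7/4) (k+8) / [(k+43/4) (k+1)] - poly over poly, x = (-1) from leading terms; C = 1 at k = 0.


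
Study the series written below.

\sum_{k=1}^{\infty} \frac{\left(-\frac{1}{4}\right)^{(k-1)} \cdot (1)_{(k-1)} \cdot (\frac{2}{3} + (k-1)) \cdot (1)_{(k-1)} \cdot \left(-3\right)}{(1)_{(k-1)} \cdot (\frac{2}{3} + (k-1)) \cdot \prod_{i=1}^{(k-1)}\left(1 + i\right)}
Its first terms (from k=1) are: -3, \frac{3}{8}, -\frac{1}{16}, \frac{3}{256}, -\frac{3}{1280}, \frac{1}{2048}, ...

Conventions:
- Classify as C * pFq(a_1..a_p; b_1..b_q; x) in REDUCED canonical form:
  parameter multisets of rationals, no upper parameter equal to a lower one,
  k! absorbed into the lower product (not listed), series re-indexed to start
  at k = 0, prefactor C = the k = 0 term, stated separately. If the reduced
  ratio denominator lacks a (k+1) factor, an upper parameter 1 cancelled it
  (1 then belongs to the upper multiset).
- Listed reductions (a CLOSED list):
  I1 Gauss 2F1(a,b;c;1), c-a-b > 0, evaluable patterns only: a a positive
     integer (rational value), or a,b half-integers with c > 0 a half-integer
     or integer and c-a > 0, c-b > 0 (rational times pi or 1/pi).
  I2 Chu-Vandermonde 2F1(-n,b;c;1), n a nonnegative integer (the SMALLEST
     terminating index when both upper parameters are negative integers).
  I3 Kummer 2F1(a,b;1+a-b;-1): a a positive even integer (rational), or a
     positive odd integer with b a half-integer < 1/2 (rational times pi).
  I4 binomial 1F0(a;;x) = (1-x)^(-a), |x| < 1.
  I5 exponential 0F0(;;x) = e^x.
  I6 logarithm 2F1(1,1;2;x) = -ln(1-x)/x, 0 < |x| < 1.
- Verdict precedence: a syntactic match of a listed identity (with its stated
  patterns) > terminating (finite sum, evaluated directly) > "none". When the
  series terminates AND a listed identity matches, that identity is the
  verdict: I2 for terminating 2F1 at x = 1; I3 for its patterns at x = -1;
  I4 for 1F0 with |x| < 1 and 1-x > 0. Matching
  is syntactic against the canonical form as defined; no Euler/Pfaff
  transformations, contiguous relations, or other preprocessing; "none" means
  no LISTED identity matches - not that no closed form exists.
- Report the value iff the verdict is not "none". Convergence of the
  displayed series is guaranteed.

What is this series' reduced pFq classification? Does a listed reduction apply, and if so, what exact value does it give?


This is -3 * 2F1(1, 1; 2; -\frac{1}{4}) in reduced canonical form. Verdict (x = -\frac{1}{4}): logarithm (I6) applies (the logarithm: parameters (1,1;2), x = -\frac{1}{4}). Hence: \left(-12\right) \cdot \ln\left(\frac{5}{4}\right).

Key step: x = -\frac{1}{4} and striking the common factor k + 2/3 reduces the term (C = -3).
Adjacent-term ratio: r(k) = -\frac{1}{4} * (k+1) (k+1) / [(k+2) (k+1)] - rational; roots negated = parameters, x = -\frac{1}{4}, C = -3.
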